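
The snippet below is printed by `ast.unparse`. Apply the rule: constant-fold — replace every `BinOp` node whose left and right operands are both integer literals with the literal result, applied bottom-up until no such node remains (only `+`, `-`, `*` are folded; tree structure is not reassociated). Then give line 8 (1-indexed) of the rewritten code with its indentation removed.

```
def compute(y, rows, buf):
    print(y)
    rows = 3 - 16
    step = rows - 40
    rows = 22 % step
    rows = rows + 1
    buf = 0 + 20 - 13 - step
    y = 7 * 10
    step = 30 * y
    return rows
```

y = 70

Transformed code:
def compute(y, rows, buf):
    print(y)
    rows = -13
    step = rows - 40
    rows = 22 % step
    rows = rows + 1
    buf = 7 - step
    y = 70
    step = 30 * y
    return rows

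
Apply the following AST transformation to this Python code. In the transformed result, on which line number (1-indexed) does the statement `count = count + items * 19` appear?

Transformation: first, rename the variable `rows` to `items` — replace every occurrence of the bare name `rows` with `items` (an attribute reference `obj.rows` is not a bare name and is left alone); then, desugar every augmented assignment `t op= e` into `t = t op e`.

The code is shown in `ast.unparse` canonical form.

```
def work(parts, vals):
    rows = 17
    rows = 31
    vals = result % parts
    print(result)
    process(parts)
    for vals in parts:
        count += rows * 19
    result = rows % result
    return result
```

Transformed code:
def work(parts, vals):
    items = 17
    items = 31
    vals = result % parts
    print(result)
    process(parts)
    for vals in parts:
        count = count + items * 19
    result = items % result
    return result

8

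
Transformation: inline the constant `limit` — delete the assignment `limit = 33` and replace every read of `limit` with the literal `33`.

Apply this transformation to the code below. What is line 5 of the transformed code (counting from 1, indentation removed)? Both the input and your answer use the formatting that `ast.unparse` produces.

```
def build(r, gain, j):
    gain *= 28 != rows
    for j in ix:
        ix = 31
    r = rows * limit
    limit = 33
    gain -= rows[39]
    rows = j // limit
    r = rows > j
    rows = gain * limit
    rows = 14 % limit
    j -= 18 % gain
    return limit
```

r = rows * 33

Transformed code:
def build(r, gain, j):
    gain *= 28 != rows
    for j in ix:
        ix = 31
    r = rows * 33
    gain -= rows[39]
    rows = j // 33
    r = rows > j
    rows = gain * 33
    rows = 14 % 33
    j -= 18 % gain
    return 33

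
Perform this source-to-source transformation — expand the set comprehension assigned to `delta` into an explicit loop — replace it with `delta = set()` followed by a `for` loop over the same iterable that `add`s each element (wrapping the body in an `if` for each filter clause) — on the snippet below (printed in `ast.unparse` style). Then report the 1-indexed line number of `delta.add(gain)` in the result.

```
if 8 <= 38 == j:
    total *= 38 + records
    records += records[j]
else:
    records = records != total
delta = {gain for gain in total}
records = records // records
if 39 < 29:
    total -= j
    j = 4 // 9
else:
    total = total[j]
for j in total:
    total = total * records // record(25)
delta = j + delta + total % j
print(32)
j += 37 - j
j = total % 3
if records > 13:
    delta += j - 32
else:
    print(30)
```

Transformed code:
if 8 <= 38 == j:
    total *= 38 + records
    records += records[j]
else:
    records = records != total
delta = set()
for gain in total:
    delta.add(gain)
records = records // records
if 39 < 29:
    total -= j
    j = 4 // 9
else:
    total = total[j]
for j in total:
    total = total * records // record(25)
delta = j + delta + total % j
print(32)
j += 37 - j
j = total % 3
if records > 13:
    delta += j - 32
else:
    print(30)

8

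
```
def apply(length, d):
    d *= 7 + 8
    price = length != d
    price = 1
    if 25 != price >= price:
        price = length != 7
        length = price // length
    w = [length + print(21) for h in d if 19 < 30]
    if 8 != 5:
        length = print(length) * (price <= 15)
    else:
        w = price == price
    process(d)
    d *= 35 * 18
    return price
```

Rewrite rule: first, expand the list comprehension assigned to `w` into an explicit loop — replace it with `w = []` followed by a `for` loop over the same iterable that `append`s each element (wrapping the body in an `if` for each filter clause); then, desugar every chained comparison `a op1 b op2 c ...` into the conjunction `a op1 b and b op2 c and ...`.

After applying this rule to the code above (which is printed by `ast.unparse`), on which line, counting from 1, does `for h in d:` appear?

9

Transformed code:
def apply(length, d):
    d *= 7 + 8
    price = length != d
    price = 1
    if 25 != price and price >= price:
        price = length != 7
        length = price // length
    w = []
    for h in d:
        if 19 < 30:
            w.append(length + print(21))
    if 8 != 5:
        length = print(length) * (price <= 15)
    else:
        w = price == price
    process(d)
    d *= 35 * 18
    return price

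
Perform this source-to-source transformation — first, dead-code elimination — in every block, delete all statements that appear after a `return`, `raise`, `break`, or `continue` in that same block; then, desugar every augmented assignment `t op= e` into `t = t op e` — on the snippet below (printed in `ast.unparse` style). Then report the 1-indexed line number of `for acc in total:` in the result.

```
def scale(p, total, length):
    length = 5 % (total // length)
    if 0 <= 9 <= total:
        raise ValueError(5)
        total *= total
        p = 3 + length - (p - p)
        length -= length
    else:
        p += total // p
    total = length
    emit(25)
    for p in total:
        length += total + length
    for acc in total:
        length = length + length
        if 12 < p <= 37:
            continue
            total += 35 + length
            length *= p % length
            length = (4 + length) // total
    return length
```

11

Transformed code:
def scale(p, total, length):
    length = 5 % (total // length)
    if 0 <= 9 <= total:
        raise ValueError(5)
    else:
        p = p + total // p
    total = length
    emit(25)
    for p in total:
        length = length + (total + length)
    for acc in total:
        length = length + length
        if 12 < p <= 37:
            continue
    return length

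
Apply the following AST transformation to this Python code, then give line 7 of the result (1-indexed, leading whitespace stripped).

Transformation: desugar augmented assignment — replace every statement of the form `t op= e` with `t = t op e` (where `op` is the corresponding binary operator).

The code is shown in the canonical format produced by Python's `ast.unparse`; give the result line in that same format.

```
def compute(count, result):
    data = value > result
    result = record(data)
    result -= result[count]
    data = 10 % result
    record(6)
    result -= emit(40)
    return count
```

Transformed code:
def compute(count, result):
    data = value > result
    result = record(data)
    result = result - result[count]
    data = 10 % result
    record(6)
    result = result - emit(40)
    return count

result = result - emit(40)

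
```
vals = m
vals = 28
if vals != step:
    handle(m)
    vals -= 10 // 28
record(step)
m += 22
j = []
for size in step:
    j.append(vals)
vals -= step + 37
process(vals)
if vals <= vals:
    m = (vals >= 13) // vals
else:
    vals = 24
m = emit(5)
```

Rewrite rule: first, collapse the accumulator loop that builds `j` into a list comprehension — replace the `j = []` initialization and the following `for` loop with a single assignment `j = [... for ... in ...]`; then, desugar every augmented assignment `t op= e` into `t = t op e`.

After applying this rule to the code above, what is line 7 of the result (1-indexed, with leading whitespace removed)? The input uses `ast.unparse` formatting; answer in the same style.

m = m + 22

Transformed code:
vals = m
vals = 28
if vals != step:
    handle(m)
    vals = vals - 10 // 28
record(step)
m = m + 22
j = [vals for size in step]
vals = vals - (step + 37)
process(vals)
if vals <= vals:
    m = (vals >= 13) // vals
else:
    vals = 24
m = emit(5)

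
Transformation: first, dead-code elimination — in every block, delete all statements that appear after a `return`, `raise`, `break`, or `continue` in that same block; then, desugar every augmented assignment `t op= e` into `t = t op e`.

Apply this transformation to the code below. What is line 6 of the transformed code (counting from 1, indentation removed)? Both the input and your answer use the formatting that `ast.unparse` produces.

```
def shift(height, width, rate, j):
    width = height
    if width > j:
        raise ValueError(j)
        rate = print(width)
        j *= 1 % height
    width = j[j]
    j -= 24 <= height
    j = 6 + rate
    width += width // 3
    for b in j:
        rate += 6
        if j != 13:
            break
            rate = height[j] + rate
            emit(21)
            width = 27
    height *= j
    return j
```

j = j - (24 <= height)

Transformed code:
def shift(height, width, rate, j):
    width = height
    if width > j:
        raise ValueError(j)
    width = j[j]
    j = j - (24 <= height)
    j = 6 + rate
    width = width + width // 3
    for b in j:
        rate = rate + 6
        if j != 13:
            break
    height = height * j
    return j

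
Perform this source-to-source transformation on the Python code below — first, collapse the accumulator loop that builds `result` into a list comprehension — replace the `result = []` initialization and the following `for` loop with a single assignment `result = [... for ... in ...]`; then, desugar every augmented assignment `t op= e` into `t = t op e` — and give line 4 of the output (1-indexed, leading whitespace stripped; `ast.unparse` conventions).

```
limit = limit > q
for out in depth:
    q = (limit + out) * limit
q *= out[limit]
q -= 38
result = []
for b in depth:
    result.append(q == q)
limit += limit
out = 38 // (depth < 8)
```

Transformed code:
limit = limit > q
for out in depth:
    q = (limit + out) * limit
q = q * out[limit]
q = q - 38
result = [q == q for b in depth]
limit = limit + limit
out = 38 // (depth < 8)

q = q * out[limit]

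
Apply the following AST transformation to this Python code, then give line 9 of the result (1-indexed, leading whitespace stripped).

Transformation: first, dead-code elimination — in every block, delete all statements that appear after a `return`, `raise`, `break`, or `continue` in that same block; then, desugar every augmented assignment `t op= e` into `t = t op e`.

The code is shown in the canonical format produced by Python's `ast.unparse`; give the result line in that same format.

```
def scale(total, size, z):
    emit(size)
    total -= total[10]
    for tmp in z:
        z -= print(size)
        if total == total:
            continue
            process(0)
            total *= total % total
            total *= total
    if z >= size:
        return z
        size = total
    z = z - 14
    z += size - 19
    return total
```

return z

Transformed code:
def scale(total, size, z):
    emit(size)
    total = total - total[10]
    for tmp in z:
        z = z - print(size)
        if total == total:
            continue
    if z >= size:
        return z
    z = z - 14
    z = z + (size - 19)
    return total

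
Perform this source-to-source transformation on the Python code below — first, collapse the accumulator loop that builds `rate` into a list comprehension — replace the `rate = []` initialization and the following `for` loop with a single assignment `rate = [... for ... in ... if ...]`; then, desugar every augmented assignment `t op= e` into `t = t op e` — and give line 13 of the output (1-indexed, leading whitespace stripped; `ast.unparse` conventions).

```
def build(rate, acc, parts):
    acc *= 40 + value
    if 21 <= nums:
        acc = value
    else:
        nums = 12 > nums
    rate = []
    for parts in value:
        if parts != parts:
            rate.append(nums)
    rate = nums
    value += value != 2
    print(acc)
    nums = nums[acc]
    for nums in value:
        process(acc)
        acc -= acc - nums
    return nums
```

process(acc)

Transformed code:
def build(rate, acc, parts):
    acc = acc * (40 + value)
    if 21 <= nums:
        acc = value
    else:
        nums = 12 > nums
    rate = [nums for parts in value if parts != parts]
    rate = nums
    value = value + (value != 2)
    print(acc)
    nums = nums[acc]
    for nums in value:
        process(acc)
        acc = acc - (acc - nums)
    return nums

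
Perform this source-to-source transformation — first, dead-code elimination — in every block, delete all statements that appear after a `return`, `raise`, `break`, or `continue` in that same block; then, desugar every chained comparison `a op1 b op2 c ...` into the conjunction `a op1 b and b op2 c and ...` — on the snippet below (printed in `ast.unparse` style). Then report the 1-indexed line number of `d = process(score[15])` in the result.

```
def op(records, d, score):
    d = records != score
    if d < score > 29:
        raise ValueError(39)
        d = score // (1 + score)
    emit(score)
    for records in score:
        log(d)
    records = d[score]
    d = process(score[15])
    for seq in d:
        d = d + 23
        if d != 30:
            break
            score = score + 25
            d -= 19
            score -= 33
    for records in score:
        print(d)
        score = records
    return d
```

Transformed code:
def op(records, d, score):
    d = records != score
    if d < score and score > 29:
        raise ValueError(39)
    emit(score)
    for records in score:
        log(d)
    records = d[score]
    d = process(score[15])
    for seq in d:
        d = d + 23
        if d != 30:
            break
    for records in score:
        print(d)
        score = records
    return d

9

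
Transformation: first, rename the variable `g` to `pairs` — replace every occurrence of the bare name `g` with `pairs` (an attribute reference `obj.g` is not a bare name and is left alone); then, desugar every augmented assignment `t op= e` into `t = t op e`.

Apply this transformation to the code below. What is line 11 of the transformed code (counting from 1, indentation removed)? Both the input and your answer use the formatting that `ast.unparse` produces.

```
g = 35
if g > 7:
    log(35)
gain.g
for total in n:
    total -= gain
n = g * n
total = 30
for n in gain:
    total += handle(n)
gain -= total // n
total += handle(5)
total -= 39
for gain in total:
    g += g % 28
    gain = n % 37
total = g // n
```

gain = gain - total // n

Transformed code:
pairs = 35
if pairs > 7:
    log(35)
gain.g
for total in n:
    total = total - gain
n = pairs * n
total = 30
for n in gain:
    total = total + handle(n)
gain = gain - total // n
total = total + handle(5)
total = total - 39
for gain in total:
    pairs = pairs + pairs % 28
    gain = n % 37
total = pairs // n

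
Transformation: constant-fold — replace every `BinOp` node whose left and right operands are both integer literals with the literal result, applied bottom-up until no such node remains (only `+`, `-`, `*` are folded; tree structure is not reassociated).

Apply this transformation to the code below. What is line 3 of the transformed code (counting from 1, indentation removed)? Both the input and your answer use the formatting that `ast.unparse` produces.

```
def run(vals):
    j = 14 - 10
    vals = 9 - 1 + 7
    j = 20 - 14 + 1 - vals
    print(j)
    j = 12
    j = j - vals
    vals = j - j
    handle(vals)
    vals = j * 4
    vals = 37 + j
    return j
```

Transformed code:
def run(vals):
    j = 4
    vals = 15
    j = 7 - vals
    print(j)
    j = 12
    j = j - vals
    vals = j - j
    handle(vals)
    vals = j * 4
    vals = 37 + j
    return j

vals = 15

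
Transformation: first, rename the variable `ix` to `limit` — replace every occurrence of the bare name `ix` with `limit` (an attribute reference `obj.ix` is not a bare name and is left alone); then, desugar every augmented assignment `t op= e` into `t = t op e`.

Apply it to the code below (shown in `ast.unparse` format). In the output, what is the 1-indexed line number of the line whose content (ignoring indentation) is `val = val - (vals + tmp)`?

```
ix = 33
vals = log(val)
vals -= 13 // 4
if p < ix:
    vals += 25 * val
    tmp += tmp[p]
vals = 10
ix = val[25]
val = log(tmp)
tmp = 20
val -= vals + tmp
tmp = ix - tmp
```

11

Transformed code:
limit = 33
vals = log(val)
vals = vals - 13 // 4
if p < limit:
    vals = vals + 25 * val
    tmp = tmp + tmp[p]
vals = 10
limit = val[25]
val = log(tmp)
tmp = 20
val = val - (vals + tmp)
tmp = limit - tmp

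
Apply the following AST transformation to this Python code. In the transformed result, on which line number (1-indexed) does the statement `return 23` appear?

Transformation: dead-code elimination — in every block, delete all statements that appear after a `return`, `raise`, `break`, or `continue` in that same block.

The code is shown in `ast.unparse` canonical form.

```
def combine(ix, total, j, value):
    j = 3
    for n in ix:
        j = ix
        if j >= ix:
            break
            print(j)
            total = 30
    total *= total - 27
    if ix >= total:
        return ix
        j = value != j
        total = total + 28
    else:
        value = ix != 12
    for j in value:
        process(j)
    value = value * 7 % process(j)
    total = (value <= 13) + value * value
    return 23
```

16

Transformed code:
def combine(ix, total, j, value):
    j = 3
    for n in ix:
        j = ix
        if j >= ix:
            break
    total *= total - 27
    if ix >= total:
        return ix
    else:
        value = ix != 12
    for j in value:
        process(j)
    value = value * 7 % process(j)
    total = (value <= 13) + value * value
    return 23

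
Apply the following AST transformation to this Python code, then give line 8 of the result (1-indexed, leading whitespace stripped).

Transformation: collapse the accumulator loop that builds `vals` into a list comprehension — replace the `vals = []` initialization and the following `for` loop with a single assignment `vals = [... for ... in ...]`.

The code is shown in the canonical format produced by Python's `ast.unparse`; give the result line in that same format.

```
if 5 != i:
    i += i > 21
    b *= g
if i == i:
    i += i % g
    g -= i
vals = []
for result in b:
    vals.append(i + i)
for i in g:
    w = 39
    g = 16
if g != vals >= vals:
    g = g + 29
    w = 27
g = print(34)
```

Transformed code:
if 5 != i:
    i += i > 21
    b *= g
if i == i:
    i += i % g
    g -= i
vals = [i + i for result in b]
for i in g:
    w = 39
    g = 16
if g != vals >= vals:
    g = g + 29
    w = 27
g = print(34)

for i in g:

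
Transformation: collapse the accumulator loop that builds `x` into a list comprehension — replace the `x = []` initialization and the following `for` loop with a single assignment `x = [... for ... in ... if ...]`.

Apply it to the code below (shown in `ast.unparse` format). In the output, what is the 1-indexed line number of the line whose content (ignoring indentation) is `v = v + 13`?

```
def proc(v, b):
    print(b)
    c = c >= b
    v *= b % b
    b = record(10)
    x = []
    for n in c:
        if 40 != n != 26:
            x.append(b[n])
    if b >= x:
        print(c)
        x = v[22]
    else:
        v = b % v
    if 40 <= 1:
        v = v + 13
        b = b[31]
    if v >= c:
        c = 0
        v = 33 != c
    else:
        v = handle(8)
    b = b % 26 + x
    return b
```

Transformed code:
def proc(v, b):
    print(b)
    c = c >= b
    v *= b % b
    b = record(10)
    x = [b[n] for n in c if 40 != n != 26]
    if b >= x:
        print(c)
        x = v[22]
    else:
        v = b % v
    if 40 <= 1:
        v = v + 13
        b = b[31]
    if v >= c:
        c = 0
        v = 33 != c
    else:
        v = handle(8)
    b = b % 26 + x
    return b

13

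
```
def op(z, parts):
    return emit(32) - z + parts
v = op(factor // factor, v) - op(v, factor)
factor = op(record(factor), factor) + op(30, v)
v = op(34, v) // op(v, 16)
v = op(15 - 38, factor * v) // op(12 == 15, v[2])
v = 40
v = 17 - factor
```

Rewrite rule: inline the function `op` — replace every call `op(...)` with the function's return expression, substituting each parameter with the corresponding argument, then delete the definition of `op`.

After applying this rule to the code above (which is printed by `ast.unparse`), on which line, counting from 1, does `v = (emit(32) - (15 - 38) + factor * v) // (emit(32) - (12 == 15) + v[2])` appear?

4

Transformed code:
v = emit(32) - factor // factor + v - (emit(32) - v + factor)
factor = emit(32) - record(factor) + factor + (emit(32) - 30 + v)
v = (emit(32) - 34 + v) // (emit(32) - v + 16)
v = (emit(32) - (15 - 38) + factor * v) // (emit(32) - (12 == 15) + v[2])
v = 40
v = 17 - factor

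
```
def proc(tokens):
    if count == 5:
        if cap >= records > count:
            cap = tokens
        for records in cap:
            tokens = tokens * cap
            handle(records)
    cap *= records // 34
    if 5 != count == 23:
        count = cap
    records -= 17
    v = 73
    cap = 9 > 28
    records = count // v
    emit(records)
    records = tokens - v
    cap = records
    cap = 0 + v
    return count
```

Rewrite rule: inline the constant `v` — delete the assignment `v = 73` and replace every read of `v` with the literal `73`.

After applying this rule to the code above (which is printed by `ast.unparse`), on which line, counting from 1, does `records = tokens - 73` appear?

Transformed code:
def proc(tokens):
    if count == 5:
        if cap >= records > count:
            cap = tokens
        for records in cap:
            tokens = tokens * cap
            handle(records)
    cap *= records // 34
    if 5 != count == 23:
        count = cap
    records -= 17
    cap = 9 > 28
    records = count // 73
    emit(records)
    records = tokens - 73
    cap = records
    cap = 0 + 73
    return count

15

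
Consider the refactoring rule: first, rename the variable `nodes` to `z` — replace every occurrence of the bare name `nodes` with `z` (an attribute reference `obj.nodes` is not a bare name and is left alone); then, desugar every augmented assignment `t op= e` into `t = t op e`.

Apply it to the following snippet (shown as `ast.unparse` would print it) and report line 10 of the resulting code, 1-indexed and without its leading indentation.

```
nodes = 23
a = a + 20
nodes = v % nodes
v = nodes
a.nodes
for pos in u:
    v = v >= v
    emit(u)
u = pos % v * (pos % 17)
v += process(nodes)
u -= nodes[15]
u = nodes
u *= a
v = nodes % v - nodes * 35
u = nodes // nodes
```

v = v + process(z)

Transformed code:
z = 23
a = a + 20
z = v % z
v = z
a.nodes
for pos in u:
    v = v >= v
    emit(u)
u = pos % v * (pos % 17)
v = v + process(z)
u = u - z[15]
u = z
u = u * a
v = z % v - z * 35
u = z // z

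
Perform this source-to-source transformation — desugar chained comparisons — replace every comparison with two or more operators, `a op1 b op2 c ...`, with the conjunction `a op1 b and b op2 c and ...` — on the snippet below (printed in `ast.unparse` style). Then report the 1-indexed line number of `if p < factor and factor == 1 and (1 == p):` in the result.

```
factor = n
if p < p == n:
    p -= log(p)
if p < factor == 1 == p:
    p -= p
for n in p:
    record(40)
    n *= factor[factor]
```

Transformed code:
factor = n
if p < p and p == n:
    p -= log(p)
if p < factor and factor == 1 and (1 == p):
    p -= p
for n in p:
    record(40)
    n *= factor[factor]

4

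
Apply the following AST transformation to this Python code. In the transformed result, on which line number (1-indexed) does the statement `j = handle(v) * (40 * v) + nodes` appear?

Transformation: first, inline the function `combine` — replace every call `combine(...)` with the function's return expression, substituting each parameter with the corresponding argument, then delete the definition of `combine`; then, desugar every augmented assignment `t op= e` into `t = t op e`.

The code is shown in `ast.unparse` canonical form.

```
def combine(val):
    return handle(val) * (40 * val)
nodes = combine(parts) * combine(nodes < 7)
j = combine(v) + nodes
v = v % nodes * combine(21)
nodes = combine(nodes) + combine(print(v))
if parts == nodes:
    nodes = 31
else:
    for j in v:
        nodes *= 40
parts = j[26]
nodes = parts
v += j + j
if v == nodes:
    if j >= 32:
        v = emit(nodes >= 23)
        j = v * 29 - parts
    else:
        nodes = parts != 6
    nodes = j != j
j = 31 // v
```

Transformed code:
nodes = handle(parts) * (40 * parts) * (handle(nodes < 7) * (40 * (nodes < 7)))
j = handle(v) * (40 * v) + nodes
v = v % nodes * (handle(21) * (40 * 21))
nodes = handle(nodes) * (40 * nodes) + handle(print(v)) * (40 * print(v))
if parts == nodes:
    nodes = 31
else:
    for j in v:
        nodes = nodes * 40
parts = j[26]
nodes = parts
v = v + (j + j)
if v == nodes:
    if j >= 32:
        v = emit(nodes >= 23)
        j = v * 29 - parts
    else:
        nodes = parts != 6
    nodes = j != j
j = 31 // v

2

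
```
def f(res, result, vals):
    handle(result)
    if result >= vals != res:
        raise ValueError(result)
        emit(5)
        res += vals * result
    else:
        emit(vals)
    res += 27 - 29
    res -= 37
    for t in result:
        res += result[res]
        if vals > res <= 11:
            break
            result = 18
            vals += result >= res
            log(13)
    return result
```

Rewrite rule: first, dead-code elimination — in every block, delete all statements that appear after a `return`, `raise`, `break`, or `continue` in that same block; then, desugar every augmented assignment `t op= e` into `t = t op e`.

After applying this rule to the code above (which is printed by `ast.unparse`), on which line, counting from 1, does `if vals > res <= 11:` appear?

Transformed code:
def f(res, result, vals):
    handle(result)
    if result >= vals != res:
        raise ValueError(result)
    else:
        emit(vals)
    res = res + (27 - 29)
    res = res - 37
    for t in result:
        res = res + result[res]
        if vals > res <= 11:
            break
    return result

11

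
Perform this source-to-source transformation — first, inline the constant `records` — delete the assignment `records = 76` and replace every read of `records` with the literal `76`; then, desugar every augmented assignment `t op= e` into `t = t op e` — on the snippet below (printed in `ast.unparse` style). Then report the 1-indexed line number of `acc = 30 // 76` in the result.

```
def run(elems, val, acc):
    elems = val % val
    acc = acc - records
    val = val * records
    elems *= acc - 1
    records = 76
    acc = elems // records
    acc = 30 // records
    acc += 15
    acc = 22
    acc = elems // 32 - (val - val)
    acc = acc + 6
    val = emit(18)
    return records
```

Transformed code:
def run(elems, val, acc):
    elems = val % val
    acc = acc - 76
    val = val * 76
    elems = elems * (acc - 1)
    acc = elems // 76
    acc = 30 // 76
    acc = acc + 15
    acc = 22
    acc = elems // 32 - (val - val)
    acc = acc + 6
    val = emit(18)
    return 76

7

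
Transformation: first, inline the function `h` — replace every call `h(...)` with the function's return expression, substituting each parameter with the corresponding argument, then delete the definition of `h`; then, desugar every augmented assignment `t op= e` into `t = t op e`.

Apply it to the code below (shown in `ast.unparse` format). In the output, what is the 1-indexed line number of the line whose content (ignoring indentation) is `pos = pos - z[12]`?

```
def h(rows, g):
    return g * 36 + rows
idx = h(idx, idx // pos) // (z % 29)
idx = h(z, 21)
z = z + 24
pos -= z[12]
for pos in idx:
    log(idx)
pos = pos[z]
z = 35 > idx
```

Transformed code:
idx = (idx // pos * 36 + idx) // (z % 29)
idx = 21 * 36 + z
z = z + 24
pos = pos - z[12]
for pos in idx:
    log(idx)
pos = pos[z]
z = 35 > idx

4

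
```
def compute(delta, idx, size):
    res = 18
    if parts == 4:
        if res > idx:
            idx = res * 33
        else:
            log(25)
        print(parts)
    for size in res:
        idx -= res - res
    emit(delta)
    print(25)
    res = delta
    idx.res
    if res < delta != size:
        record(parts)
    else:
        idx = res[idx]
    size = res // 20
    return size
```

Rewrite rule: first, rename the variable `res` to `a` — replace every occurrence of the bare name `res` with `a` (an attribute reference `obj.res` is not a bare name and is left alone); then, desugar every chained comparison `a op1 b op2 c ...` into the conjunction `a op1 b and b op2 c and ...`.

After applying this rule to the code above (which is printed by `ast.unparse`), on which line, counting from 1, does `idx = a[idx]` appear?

Transformed code:
def compute(delta, idx, size):
    a = 18
    if parts == 4:
        if a > idx:
            idx = a * 33
        else:
            log(25)
        print(parts)
    for size in a:
        idx -= a - a
    emit(delta)
    print(25)
    a = delta
    idx.res
    if a < delta and delta != size:
        record(parts)
    else:
        idx = a[idx]
    size = a // 20
    return size

18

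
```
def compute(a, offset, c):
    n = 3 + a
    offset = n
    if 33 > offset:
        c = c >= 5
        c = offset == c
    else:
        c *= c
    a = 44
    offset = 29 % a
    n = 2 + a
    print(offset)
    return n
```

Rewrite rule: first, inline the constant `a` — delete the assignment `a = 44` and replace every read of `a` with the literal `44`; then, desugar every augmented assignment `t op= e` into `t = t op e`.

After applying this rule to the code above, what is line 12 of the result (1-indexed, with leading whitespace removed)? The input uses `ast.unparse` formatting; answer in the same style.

return n

Transformed code:
def compute(a, offset, c):
    n = 3 + 44
    offset = n
    if 33 > offset:
        c = c >= 5
        c = offset == c
    else:
        c = c * c
    offset = 29 % 44
    n = 2 + 44
    print(offset)
    return n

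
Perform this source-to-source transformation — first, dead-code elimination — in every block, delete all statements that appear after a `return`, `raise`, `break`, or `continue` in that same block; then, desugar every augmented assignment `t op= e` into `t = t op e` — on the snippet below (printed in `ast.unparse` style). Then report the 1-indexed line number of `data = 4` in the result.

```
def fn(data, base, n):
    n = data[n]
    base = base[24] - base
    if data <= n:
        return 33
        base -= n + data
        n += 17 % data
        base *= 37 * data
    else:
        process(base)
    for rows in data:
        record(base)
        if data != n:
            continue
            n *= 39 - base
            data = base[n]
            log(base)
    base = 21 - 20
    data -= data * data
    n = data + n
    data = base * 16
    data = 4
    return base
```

Transformed code:
def fn(data, base, n):
    n = data[n]
    base = base[24] - base
    if data <= n:
        return 33
    else:
        process(base)
    for rows in data:
        record(base)
        if data != n:
            continue
    base = 21 - 20
    data = data - data * data
    n = data + n
    data = base * 16
    data = 4
    return base

16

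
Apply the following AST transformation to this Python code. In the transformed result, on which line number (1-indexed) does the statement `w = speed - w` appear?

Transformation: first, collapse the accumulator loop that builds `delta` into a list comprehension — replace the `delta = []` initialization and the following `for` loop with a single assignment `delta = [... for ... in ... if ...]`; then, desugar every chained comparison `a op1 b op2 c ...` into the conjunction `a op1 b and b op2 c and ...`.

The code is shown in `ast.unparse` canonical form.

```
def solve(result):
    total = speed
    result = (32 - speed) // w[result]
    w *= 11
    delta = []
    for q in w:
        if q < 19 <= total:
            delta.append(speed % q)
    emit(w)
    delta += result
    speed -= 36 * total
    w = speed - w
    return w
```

Transformed code:
def solve(result):
    total = speed
    result = (32 - speed) // w[result]
    w *= 11
    delta = [speed % q for q in w if q < 19 and 19 <= total]
    emit(w)
    delta += result
    speed -= 36 * total
    w = speed - w
    return w

9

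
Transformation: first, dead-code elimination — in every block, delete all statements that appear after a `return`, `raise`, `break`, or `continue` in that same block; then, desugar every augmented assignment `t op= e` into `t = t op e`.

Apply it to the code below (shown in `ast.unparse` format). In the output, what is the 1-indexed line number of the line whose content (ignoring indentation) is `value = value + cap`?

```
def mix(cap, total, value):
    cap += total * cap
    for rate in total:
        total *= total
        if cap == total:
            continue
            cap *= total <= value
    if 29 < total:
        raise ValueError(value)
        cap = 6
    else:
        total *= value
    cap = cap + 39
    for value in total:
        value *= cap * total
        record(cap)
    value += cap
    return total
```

15

Transformed code:
def mix(cap, total, value):
    cap = cap + total * cap
    for rate in total:
        total = total * total
        if cap == total:
            continue
    if 29 < total:
        raise ValueError(value)
    else:
        total = total * value
    cap = cap + 39
    for value in total:
        value = value * (cap * total)
        record(cap)
    value = value + cap
    return total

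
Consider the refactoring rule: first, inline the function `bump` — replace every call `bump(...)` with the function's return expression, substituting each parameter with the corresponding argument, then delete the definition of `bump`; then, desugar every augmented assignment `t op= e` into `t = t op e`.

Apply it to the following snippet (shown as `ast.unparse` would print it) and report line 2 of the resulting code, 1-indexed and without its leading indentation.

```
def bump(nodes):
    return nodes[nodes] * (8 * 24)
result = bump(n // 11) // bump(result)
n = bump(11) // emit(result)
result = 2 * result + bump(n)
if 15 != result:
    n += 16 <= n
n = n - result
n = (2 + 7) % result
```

Transformed code:
result = (n // 11)[n // 11] * (8 * 24) // (result[result] * (8 * 24))
n = 11[11] * (8 * 24) // emit(result)
result = 2 * result + n[n] * (8 * 24)
if 15 != result:
    n = n + (16 <= n)
n = n - result
n = (2 + 7) % result

n = 11[11] * (8 * 24) // emit(result)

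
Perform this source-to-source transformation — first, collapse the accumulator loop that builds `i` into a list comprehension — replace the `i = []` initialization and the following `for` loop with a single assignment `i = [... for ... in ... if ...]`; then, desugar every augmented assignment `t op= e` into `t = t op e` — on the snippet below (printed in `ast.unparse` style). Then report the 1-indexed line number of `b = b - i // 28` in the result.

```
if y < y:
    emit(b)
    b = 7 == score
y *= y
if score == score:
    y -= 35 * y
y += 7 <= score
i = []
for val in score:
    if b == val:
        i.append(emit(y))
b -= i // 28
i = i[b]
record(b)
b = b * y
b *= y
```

9

Transformed code:
if y < y:
    emit(b)
    b = 7 == score
y = y * y
if score == score:
    y = y - 35 * y
y = y + (7 <= score)
i = [emit(y) for val in score if b == val]
b = b - i // 28
i = i[b]
record(b)
b = b * y
b = b * y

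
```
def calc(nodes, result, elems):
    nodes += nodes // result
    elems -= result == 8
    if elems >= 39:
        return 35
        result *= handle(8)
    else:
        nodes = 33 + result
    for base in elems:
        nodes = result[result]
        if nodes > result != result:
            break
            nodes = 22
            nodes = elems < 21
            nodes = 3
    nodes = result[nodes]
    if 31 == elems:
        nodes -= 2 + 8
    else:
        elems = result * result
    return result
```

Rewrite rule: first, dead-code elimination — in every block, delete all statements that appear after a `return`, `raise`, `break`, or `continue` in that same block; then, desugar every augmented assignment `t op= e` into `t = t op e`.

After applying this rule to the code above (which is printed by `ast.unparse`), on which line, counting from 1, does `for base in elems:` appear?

8

Transformed code:
def calc(nodes, result, elems):
    nodes = nodes + nodes // result
    elems = elems - (result == 8)
    if elems >= 39:
        return 35
    else:
        nodes = 33 + result
    for base in elems:
        nodes = result[result]
        if nodes > result != result:
            break
    nodes = result[nodes]
    if 31 == elems:
        nodes = nodes - (2 + 8)
    else:
        elems = result * result
    return result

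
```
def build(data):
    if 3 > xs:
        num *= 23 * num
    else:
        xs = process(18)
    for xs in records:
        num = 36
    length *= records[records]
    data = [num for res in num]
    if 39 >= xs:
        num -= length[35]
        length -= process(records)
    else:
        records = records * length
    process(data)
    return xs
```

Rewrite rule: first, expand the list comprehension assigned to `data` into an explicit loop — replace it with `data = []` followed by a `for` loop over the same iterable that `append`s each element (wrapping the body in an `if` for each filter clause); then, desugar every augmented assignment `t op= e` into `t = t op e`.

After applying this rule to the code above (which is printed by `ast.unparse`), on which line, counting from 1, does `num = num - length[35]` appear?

Transformed code:
def build(data):
    if 3 > xs:
        num = num * (23 * num)
    else:
        xs = process(18)
    for xs in records:
        num = 36
    length = length * records[records]
    data = []
    for res in num:
        data.append(num)
    if 39 >= xs:
        num = num - length[35]
        length = length - process(records)
    else:
        records = records * length
    process(data)
    return xs

13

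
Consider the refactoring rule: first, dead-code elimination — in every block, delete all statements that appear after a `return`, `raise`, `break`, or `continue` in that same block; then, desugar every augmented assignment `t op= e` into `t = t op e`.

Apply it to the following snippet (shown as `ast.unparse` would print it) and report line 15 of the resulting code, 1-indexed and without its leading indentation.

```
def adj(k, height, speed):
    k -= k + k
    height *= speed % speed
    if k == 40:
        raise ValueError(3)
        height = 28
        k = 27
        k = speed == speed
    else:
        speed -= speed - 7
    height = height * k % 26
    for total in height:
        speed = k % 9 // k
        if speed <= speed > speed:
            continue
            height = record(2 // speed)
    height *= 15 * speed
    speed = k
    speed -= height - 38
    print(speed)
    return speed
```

Transformed code:
def adj(k, height, speed):
    k = k - (k + k)
    height = height * (speed % speed)
    if k == 40:
        raise ValueError(3)
    else:
        speed = speed - (speed - 7)
    height = height * k % 26
    for total in height:
        speed = k % 9 // k
        if speed <= speed > speed:
            continue
    height = height * (15 * speed)
    speed = k
    speed = speed - (height - 38)
    print(speed)
    return speed

speed = speed - (height - 38)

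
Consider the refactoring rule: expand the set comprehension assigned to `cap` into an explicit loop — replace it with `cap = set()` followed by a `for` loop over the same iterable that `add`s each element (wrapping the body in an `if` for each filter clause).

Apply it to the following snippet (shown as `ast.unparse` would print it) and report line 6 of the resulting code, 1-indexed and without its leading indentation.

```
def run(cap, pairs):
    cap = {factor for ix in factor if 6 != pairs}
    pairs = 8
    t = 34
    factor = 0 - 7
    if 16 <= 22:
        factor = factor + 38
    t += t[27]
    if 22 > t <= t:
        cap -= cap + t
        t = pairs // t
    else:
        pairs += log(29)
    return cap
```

pairs = 8

Transformed code:
def run(cap, pairs):
    cap = set()
    for ix in factor:
        if 6 != pairs:
            cap.add(factor)
    pairs = 8
    t = 34
    factor = 0 - 7
    if 16 <= 22:
        factor = factor + 38
    t += t[27]
    if 22 > t <= t:
        cap -= cap + t
        t = pairs // t
    else:
        pairs += log(29)
    return cap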